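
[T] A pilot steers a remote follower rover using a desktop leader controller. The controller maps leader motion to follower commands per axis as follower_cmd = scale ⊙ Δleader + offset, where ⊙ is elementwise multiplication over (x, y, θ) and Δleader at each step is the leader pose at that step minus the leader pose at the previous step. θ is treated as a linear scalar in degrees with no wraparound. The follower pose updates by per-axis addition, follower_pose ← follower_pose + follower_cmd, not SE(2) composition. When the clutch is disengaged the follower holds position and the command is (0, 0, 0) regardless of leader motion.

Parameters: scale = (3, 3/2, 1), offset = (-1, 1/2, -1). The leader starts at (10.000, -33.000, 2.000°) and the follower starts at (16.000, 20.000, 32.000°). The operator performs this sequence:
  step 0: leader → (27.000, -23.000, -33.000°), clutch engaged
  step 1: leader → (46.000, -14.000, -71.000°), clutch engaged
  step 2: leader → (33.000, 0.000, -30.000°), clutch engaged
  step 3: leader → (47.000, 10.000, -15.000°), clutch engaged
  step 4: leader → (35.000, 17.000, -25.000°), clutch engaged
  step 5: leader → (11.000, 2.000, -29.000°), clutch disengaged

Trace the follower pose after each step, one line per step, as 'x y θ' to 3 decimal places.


66.000 35.500 -4.000
122.000 49.500 -43.000
82.000 71.000 -3.000
123.000 86.500 11.000
86.000 97.500 0.000
86.000 97.500 0.000

step 0: Δleader=(17.000, 10.000, -35.000°), engaged; cmd=(50.000, 15.500, -36.000°) → follower=(66.000, 35.500, -4.000°)
step 1: Δleader=(19.000, 9.000, -38.000°), engaged; cmd=(56.000, 14.000, -39.000°) → follower=(122.000, 49.500, -43.000°)
step 2: Δleader=(-13.000, 14.000, 41.000°), engaged; cmd=(-40.000, 21.500, 40.000°) → follower=(82.000, 71.000, -3.000°)
step 3: Δleader=(14.000, 10.000, 15.000°), engaged; cmd=(41.000, 15.500, 14.000°) → follower=(123.000, 86.500, 11.000°)
step 4: Δleader=(-12.000, 7.000, -10.000°), engaged; cmd=(-37.000, 11.000, -11.000°) → follower=(86.000, 97.500, 0.000°)
step 5: Δleader=(-24.000, -15.000, -4.000°), disengaged; cmd=(0,0,0) → follower holds at (86.000, 97.500, 0.000°)


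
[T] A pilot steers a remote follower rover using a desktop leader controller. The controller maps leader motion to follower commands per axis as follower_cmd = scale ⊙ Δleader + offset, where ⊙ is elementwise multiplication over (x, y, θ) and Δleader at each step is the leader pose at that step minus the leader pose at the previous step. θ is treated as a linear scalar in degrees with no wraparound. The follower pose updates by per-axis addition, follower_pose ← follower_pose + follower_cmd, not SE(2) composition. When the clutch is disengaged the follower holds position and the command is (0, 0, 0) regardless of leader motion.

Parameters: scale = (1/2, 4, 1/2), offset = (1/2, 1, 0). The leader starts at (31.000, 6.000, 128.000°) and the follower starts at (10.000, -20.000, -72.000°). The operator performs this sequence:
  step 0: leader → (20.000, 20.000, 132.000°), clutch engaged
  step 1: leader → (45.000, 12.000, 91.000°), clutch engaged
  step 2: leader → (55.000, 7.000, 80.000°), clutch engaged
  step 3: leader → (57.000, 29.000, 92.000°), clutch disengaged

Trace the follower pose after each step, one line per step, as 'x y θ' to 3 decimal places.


step 0: Δleader=(-11.000, 14.000, 4.000°), engaged; cmd=(-5.000, 57.000, 2.000°) → follower=(5.000, 37.000, -70.000°)
step 1: Δleader=(25.000, -8.000, -41.000°), engaged; cmd=(13.000, -31.000, -20.500°) → follower=(18.000, 6.000, -90.500°)
step 2: Δleader=(10.000, -5.000, -11.000°), engaged; cmd=(5.500, -19.000, -5.500°) → follower=(23.500, -13.000, -96.000°)
step 3: Δleader=(2.000, 22.000, 12.000°), disengaged; cmd=(0,0,0) → follower holds at (23.500, -13.000, -96.000°)

5.000 37.000 -70.000
18.000 6.000 -90.500
23.500 -13.000 -96.000
23.500 -13.000 -96.000


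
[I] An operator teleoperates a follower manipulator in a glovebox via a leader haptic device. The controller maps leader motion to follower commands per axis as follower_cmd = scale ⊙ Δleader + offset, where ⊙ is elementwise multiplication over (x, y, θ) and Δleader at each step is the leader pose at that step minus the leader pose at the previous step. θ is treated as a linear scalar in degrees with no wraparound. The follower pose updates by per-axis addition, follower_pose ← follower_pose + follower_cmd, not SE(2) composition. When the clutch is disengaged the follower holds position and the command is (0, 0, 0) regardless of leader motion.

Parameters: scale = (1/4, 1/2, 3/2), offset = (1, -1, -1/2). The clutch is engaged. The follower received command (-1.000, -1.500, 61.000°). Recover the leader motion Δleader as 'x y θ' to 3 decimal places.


axis x: (-1.000 − 1) / (1/4) = -8.000
axis y: (-1.500 − -1) / (1/2) = -1.000
axis θ: (61.000 − -1/2) / (3/2) = 41.000

-8.000 -1.000 41.000


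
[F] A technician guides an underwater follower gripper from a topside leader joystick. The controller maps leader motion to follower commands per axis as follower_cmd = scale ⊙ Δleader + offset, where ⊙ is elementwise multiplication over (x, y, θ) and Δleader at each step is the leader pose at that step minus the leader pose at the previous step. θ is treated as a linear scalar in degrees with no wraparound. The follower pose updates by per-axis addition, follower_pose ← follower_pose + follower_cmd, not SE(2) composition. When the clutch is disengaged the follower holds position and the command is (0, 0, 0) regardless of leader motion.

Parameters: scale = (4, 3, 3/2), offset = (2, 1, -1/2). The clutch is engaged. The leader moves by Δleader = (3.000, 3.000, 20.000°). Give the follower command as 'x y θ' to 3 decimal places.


14.000 10.000 29.500

axis x: 4·3.000 + 2 = 14.000
axis y: 3·3.000 + 1 = 10.000
axis θ: 3/2·20.000 + -1/2 = 29.500


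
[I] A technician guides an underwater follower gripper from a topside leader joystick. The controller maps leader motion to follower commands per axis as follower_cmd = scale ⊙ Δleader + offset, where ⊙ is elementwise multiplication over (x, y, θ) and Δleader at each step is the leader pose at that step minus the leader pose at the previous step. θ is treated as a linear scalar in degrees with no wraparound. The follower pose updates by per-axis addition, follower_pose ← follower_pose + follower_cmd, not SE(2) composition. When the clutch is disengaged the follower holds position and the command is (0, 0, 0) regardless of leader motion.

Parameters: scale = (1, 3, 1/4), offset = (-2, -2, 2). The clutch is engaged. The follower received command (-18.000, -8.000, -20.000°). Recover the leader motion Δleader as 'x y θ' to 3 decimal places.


-16.000 -2.000 -88.000

axis x: (-18.000 − -2) / (1) = -16.000
axis y: (-8.000 − -2) / (3) = -2.000
axis θ: (-20.000 − 2) / (1/4) = -88.000


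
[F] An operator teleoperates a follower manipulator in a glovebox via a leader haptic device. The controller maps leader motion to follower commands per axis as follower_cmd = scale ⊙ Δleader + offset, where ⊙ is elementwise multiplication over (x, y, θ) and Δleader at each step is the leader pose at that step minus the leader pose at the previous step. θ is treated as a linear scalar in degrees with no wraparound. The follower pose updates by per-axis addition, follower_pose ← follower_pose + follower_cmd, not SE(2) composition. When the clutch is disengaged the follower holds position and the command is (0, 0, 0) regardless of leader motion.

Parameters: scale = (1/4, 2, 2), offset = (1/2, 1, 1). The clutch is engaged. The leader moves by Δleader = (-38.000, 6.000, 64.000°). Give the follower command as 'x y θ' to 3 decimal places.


axis x: 1/4·-38.000 + 1/2 = -9.000
axis y: 2·6.000 + 1 = 13.000
axis θ: 2·64.000 + 1 = 129.000

-9.000 13.000 129.000


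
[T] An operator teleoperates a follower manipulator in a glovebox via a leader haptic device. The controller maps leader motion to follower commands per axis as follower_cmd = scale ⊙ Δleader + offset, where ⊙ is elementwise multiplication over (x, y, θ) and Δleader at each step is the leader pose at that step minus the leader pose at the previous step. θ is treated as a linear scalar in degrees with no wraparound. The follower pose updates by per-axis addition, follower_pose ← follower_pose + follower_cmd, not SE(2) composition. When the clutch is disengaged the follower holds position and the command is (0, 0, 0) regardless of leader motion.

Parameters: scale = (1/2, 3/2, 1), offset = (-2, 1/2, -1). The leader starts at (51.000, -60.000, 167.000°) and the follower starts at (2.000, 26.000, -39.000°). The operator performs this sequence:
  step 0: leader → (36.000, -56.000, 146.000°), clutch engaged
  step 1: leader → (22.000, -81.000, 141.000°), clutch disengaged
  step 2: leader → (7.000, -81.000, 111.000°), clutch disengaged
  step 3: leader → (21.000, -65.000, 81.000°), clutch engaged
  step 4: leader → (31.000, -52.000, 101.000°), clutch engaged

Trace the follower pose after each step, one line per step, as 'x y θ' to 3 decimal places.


-7.500 32.500 -61.000
-7.500 32.500 -61.000
-7.500 32.500 -61.000
-2.500 57.000 -92.000
0.500 77.000 -73.000

step 0: Δleader=(-15.000, 4.000, -21.000°), engaged; cmd=(-9.500, 6.500, -22.000°) → follower=(-7.500, 32.500, -61.000°)
step 1: Δleader=(-14.000, -25.000, -5.000°), disengaged; cmd=(0,0,0) → follower holds at (-7.500, 32.500, -61.000°)
step 2: Δleader=(-15.000, 0.000, -30.000°), disengaged; cmd=(0,0,0) → follower holds at (-7.500, 32.500, -61.000°)
step 3: Δleader=(14.000, 16.000, -30.000°), engaged; cmd=(5.000, 24.500, -31.000°) → follower=(-2.500, 57.000, -92.000°)
step 4: Δleader=(10.000, 13.000, 20.000°), engaged; cmd=(3.000, 20.000, 19.000°) → follower=(0.500, 77.000, -73.000°)


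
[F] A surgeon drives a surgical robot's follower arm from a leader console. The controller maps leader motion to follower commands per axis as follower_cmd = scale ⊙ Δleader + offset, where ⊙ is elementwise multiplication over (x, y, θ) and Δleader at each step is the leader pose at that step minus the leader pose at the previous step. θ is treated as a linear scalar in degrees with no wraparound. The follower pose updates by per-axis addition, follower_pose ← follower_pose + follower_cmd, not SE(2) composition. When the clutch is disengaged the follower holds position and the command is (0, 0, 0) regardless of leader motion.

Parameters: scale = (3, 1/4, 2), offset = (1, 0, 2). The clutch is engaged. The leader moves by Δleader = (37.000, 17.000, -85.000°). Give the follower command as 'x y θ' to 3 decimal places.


112.000 4.250 -168.000

axis x: 3·37.000 + 1 = 112.000
axis y: 1/4·17.000 + 0 = 4.250
axis θ: 2·-85.000 + 2 = -168.000


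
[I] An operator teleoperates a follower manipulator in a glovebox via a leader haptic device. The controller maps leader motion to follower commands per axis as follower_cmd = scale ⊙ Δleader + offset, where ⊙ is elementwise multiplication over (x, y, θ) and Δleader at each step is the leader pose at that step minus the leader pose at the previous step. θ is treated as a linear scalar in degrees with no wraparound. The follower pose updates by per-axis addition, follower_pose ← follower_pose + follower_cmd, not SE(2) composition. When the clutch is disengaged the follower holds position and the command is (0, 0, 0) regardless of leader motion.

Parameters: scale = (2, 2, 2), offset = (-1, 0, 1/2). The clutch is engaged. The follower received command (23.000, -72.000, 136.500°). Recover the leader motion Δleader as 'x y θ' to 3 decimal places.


axis x: (23.000 − -1) / (2) = 12.000
axis y: (-72.000 − 0) / (2) = -36.000
axis θ: (136.500 − 1/2) / (2) = 68.000

12.000 -36.000 68.000


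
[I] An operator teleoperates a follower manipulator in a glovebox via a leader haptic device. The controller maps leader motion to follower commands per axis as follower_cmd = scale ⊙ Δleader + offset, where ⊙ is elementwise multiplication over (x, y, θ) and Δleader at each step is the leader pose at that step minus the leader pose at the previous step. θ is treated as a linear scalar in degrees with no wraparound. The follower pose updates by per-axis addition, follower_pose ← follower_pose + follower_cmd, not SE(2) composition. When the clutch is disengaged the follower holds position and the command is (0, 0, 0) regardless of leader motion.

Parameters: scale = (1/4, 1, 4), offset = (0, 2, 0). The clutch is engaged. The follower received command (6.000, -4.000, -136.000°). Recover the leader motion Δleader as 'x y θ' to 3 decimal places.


axis x: (6.000 − 0) / (1/4) = 24.000
axis y: (-4.000 − 2) / (1) = -6.000
axis θ: (-136.000 − 0) / (4) = -34.000

24.000 -6.000 -34.000


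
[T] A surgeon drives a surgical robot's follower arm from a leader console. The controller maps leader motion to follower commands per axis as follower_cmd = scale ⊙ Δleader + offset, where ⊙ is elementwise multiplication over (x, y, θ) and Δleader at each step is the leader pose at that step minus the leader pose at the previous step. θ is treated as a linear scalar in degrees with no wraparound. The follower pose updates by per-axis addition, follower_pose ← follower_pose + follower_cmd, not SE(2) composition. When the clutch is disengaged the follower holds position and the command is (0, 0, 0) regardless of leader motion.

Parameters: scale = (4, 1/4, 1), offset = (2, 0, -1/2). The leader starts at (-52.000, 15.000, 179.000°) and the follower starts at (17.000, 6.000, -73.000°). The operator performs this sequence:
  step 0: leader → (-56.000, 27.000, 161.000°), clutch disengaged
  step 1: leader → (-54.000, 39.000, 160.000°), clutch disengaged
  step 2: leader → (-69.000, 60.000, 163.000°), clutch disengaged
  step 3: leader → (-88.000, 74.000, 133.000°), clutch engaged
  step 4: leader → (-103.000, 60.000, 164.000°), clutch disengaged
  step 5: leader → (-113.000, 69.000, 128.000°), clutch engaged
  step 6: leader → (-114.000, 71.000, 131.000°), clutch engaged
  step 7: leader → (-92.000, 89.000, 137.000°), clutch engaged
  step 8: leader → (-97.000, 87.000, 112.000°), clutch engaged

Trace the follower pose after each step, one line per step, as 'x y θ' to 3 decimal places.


17.000 6.000 -73.000
17.000 6.000 -73.000
17.000 6.000 -73.000
-57.000 9.500 -103.500
-57.000 9.500 -103.500
-95.000 11.750 -140.000
-97.000 12.250 -137.500
-7.000 16.750 -132.000
-25.000 16.250 -157.500

step 0: Δleader=(-4.000, 12.000, -18.000°), disengaged; cmd=(0,0,0) → follower holds at (17.000, 6.000, -73.000°)
step 1: Δleader=(2.000, 12.000, -1.000°), disengaged; cmd=(0,0,0) → follower holds at (17.000, 6.000, -73.000°)
step 2: Δleader=(-15.000, 21.000, 3.000°), disengaged; cmd=(0,0,0) → follower holds at (17.000, 6.000, -73.000°)
step 3: Δleader=(-19.000, 14.000, -30.000°), engaged; cmd=(-74.000, 3.500, -30.500°) → follower=(-57.000, 9.500, -103.500°)
step 4: Δleader=(-15.000, -14.000, 31.000°), disengaged; cmd=(0,0,0) → follower holds at (-57.000, 9.500, -103.500°)
step 5: Δleader=(-10.000, 9.000, -36.000°), engaged; cmd=(-38.000, 2.250, -36.500°) → follower=(-95.000, 11.750, -140.000°)
step 6: Δleader=(-1.000, 2.000, 3.000°), engaged; cmd=(-2.000, 0.500, 2.500°) → follower=(-97.000, 12.250, -137.500°)
step 7: Δleader=(22.000, 18.000, 6.000°), engaged; cmd=(90.000, 4.500, 5.500°) → follower=(-7.000, 16.750, -132.000°)
step 8: Δleader=(-5.000, -2.000, -25.000°), engaged; cmd=(-18.000, -0.500, -25.500°) → follower=(-25.000, 16.250, -157.500°)


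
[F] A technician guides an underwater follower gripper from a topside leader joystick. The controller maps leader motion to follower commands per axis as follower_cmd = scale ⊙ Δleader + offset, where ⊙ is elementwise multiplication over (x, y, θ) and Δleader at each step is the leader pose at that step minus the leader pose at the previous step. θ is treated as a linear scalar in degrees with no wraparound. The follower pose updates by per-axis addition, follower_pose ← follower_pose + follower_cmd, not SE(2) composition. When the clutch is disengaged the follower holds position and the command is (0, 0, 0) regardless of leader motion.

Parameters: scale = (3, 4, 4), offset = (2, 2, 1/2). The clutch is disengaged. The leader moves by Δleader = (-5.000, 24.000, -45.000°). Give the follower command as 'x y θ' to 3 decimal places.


0.000 0.000 0.000

clutch disengaged → follower holds; cmd = (0, 0, 0)


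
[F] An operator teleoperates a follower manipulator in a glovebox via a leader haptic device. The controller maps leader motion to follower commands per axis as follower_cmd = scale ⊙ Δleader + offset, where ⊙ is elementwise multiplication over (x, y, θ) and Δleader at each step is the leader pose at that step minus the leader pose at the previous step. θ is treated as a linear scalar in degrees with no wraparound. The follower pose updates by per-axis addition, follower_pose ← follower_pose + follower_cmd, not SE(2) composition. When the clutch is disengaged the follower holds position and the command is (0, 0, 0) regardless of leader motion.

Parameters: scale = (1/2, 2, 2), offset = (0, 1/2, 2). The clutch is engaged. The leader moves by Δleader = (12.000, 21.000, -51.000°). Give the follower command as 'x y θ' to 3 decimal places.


6.000 42.500 -100.000

axis x: 1/2·12.000 + 0 = 6.000
axis y: 2·21.000 + 1/2 = 42.500
axis θ: 2·-51.000 + 2 = -100.000


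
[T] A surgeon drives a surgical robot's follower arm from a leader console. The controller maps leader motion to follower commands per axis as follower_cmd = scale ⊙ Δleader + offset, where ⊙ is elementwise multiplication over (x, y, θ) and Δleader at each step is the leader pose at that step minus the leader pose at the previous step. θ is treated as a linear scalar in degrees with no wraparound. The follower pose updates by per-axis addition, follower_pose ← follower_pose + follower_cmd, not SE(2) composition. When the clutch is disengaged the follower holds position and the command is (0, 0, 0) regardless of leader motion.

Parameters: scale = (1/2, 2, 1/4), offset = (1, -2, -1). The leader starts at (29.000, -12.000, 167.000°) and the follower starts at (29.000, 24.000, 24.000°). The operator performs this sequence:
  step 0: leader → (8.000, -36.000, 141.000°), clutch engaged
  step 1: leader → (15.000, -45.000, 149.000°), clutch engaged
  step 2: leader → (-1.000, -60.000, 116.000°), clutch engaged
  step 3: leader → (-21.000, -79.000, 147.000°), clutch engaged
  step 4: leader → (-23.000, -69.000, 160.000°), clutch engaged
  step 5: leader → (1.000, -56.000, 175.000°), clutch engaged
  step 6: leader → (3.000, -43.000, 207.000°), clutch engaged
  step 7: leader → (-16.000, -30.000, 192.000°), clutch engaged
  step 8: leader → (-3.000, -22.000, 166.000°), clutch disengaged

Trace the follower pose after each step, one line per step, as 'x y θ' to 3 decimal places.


step 0: Δleader=(-21.000, -24.000, -26.000°), engaged; cmd=(-9.500, -50.000, -7.500°) → follower=(19.500, -26.000, 16.500°)
step 1: Δleader=(7.000, -9.000, 8.000°), engaged; cmd=(4.500, -20.000, 1.000°) → follower=(24.000, -46.000, 17.500°)
step 2: Δleader=(-16.000, -15.000, -33.000°), engaged; cmd=(-7.000, -32.000, -9.250°) → follower=(17.000, -78.000, 8.250°)
step 3: Δleader=(-20.000, -19.000, 31.000°), engaged; cmd=(-9.000, -40.000, 6.750°) → follower=(8.000, -118.000, 15.000°)
step 4: Δleader=(-2.000, 10.000, 13.000°), engaged; cmd=(0.000, 18.000, 2.250°) → follower=(8.000, -100.000, 17.250°)
step 5: Δleader=(24.000, 13.000, 15.000°), engaged; cmd=(13.000, 24.000, 2.750°) → follower=(21.000, -76.000, 20.000°)
step 6: Δleader=(2.000, 13.000, 32.000°), engaged; cmd=(2.000, 24.000, 7.000°) → follower=(23.000, -52.000, 27.000°)
step 7: Δleader=(-19.000, 13.000, -15.000°), engaged; cmd=(-8.500, 24.000, -4.750°) → follower=(14.500, -28.000, 22.250°)
step 8: Δleader=(13.000, 8.000, -26.000°), disengaged; cmd=(0,0,0) → follower holds at (14.500, -28.000, 22.250°)

19.500 -26.000 16.500
24.000 -46.000 17.500
17.000 -78.000 8.250
8.000 -118.000 15.000
8.000 -100.000 17.250
21.000 -76.000 20.000
23.000 -52.000 27.000
14.500 -28.000 22.250
14.500 -28.000 22.250


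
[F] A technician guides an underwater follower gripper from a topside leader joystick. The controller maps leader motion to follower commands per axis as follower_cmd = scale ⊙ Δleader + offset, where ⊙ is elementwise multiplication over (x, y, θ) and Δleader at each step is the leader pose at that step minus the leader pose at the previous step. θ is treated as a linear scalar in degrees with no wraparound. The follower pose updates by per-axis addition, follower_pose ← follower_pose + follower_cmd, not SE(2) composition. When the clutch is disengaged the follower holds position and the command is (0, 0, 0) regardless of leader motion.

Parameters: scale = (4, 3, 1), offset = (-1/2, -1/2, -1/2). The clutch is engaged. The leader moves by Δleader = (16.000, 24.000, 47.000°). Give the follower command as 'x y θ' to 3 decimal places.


axis x: 4·16.000 + -1/2 = 63.500
axis y: 3·24.000 + -1/2 = 71.500
axis θ: 1·47.000 + -1/2 = 46.500

63.500 71.500 46.500


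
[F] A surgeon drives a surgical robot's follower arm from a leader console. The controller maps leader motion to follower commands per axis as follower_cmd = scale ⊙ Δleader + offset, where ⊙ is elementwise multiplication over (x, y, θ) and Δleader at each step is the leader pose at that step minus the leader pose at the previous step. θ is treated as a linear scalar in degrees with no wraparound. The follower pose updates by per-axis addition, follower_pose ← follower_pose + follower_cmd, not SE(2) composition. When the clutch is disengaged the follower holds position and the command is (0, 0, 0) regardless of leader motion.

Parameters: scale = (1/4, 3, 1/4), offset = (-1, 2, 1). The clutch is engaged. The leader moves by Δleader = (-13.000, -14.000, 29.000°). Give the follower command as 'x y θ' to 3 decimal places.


axis x: 1/4·-13.000 + -1 = -4.250
axis y: 3·-14.000 + 2 = -40.000
axis θ: 1/4·29.000 + 1 = 8.250

-4.250 -40.000 8.250


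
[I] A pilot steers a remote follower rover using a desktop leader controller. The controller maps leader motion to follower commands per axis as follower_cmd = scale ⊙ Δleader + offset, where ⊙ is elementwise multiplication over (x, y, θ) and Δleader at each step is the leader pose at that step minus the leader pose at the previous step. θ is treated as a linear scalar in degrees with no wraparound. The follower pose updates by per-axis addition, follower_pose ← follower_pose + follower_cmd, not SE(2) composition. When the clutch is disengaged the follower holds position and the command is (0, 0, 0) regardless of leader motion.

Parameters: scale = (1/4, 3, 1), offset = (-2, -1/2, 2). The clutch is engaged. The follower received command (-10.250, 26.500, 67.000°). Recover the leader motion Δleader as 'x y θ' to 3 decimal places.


-33.000 9.000 65.000

axis x: (-10.250 − -2) / (1/4) = -33.000
axis y: (26.500 − -1/2) / (3) = 9.000
axis θ: (67.000 − 2) / (1) = 65.000


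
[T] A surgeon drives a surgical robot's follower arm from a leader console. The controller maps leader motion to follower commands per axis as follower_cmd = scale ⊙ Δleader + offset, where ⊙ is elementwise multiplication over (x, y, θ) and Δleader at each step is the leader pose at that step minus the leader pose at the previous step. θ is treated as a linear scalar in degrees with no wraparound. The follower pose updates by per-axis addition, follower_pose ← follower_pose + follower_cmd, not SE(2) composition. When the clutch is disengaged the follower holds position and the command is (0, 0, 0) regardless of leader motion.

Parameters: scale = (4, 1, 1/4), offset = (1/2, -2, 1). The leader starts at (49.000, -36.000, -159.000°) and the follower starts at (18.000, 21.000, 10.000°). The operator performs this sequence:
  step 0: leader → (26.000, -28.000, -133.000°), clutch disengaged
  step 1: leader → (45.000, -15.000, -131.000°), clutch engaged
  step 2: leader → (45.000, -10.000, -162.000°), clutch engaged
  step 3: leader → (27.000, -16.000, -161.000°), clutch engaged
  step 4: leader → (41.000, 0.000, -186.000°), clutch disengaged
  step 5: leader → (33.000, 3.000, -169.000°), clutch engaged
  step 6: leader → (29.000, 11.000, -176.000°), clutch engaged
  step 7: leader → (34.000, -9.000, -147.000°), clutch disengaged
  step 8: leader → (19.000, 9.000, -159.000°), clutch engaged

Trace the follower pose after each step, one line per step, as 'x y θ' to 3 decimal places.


step 0: Δleader=(-23.000, 8.000, 26.000°), disengaged; cmd=(0,0,0) → follower holds at (18.000, 21.000, 10.000°)
step 1: Δleader=(19.000, 13.000, 2.000°), engaged; cmd=(76.500, 11.000, 1.500°) → follower=(94.500, 32.000, 11.500°)
step 2: Δleader=(0.000, 5.000, -31.000°), engaged; cmd=(0.500, 3.000, -6.750°) → follower=(95.000, 35.000, 4.750°)
step 3: Δleader=(-18.000, -6.000, 1.000°), engaged; cmd=(-71.500, -8.000, 1.250°) → follower=(23.500, 27.000, 6.000°)
step 4: Δleader=(14.000, 16.000, -25.000°), disengaged; cmd=(0,0,0) → follower holds at (23.500, 27.000, 6.000°)
step 5: Δleader=(-8.000, 3.000, 17.000°), engaged; cmd=(-31.500, 1.000, 5.250°) → follower=(-8.000, 28.000, 11.250°)
step 6: Δleader=(-4.000, 8.000, -7.000°), engaged; cmd=(-15.500, 6.000, -0.750°) → follower=(-23.500, 34.000, 10.500°)
step 7: Δleader=(5.000, -20.000, 29.000°), disengaged; cmd=(0,0,0) → follower holds at (-23.500, 34.000, 10.500°)
step 8: Δleader=(-15.000, 18.000, -12.000°), engaged; cmd=(-59.500, 16.000, -2.000°) → follower=(-83.000, 50.000, 8.500°)

18.000 21.000 10.000
94.500 32.000 11.500
95.000 35.000 4.750
23.500 27.000 6.000
23.500 27.000 6.000
-8.000 28.000 11.250
-23.500 34.000 10.500
-23.500 34.000 10.500
-83.000 50.000 8.500


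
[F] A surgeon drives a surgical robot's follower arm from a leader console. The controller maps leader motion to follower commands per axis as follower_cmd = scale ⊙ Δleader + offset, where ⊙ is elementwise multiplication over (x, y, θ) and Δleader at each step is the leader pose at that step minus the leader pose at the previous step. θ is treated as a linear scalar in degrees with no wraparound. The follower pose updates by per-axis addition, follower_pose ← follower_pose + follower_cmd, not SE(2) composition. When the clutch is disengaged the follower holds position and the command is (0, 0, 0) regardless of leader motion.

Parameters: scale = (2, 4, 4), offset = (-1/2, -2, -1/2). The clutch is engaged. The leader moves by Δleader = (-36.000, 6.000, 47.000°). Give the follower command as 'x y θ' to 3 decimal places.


axis x: 2·-36.000 + -1/2 = -72.500
axis y: 4·6.000 + -2 = 22.000
axis θ: 4·47.000 + -1/2 = 187.500

-72.500 22.000 187.500


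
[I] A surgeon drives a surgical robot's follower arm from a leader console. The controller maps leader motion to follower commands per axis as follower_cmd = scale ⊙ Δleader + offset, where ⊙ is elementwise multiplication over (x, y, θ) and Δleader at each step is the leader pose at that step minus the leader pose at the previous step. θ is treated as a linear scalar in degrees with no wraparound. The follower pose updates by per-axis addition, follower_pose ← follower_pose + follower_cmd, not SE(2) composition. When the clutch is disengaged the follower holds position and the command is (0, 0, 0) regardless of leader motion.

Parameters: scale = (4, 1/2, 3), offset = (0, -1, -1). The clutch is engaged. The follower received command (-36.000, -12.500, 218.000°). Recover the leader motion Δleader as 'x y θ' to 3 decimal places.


axis x: (-36.000 − 0) / (4) = -9.000
axis y: (-12.500 − -1) / (1/2) = -23.000
axis θ: (218.000 − -1) / (3) = 73.000

-9.000 -23.000 73.000


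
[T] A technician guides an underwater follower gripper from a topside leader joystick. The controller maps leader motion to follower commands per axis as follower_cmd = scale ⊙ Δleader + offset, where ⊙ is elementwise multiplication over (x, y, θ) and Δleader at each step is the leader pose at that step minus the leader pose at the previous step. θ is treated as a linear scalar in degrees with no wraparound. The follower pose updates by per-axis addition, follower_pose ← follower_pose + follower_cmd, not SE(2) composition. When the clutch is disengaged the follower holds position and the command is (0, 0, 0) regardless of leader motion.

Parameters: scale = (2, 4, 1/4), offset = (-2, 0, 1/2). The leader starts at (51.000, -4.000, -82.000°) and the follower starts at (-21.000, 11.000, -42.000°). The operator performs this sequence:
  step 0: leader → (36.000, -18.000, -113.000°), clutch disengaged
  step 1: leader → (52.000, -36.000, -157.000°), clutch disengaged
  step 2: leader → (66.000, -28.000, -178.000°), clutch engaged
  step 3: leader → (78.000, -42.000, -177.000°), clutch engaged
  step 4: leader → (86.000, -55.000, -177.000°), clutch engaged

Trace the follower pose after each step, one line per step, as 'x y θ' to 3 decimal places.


step 0: Δleader=(-15.000, -14.000, -31.000°), disengaged; cmd=(0,0,0) → follower holds at (-21.000, 11.000, -42.000°)
step 1: Δleader=(16.000, -18.000, -44.000°), disengaged; cmd=(0,0,0) → follower holds at (-21.000, 11.000, -42.000°)
step 2: Δleader=(14.000, 8.000, -21.000°), engaged; cmd=(26.000, 32.000, -4.750°) → follower=(5.000, 43.000, -46.750°)
step 3: Δleader=(12.000, -14.000, 1.000°), engaged; cmd=(22.000, -56.000, 0.750°) → follower=(27.000, -13.000, -46.000°)
step 4: Δleader=(8.000, -13.000, 0.000°), engaged; cmd=(14.000, -52.000, 0.500°) → follower=(41.000, -65.000, -45.500°)

-21.000 11.000 -42.000
-21.000 11.000 -42.000
5.000 43.000 -46.750
27.000 -13.000 -46.000
41.000 -65.000 -45.500


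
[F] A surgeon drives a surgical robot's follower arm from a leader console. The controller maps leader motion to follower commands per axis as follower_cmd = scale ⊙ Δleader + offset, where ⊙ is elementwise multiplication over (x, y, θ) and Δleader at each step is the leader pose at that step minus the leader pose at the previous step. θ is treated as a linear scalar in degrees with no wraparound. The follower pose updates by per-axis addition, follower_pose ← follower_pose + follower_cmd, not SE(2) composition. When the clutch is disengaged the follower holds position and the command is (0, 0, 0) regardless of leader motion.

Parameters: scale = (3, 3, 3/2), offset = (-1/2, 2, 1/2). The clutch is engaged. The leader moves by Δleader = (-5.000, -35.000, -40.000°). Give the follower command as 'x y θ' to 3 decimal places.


-15.500 -103.000 -59.500

axis x: 3·-5.000 + -1/2 = -15.500
axis y: 3·-35.000 + 2 = -103.000
axis θ: 3/2·-40.000 + 1/2 = -59.500


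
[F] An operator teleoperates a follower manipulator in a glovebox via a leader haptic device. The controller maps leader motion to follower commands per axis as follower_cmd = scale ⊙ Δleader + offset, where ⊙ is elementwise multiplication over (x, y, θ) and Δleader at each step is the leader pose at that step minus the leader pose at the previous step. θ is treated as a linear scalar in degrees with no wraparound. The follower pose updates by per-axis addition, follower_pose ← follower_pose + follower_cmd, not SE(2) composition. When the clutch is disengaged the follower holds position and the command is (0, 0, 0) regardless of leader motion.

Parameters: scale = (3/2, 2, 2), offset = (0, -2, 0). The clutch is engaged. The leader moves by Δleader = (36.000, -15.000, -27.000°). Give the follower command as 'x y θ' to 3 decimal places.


axis x: 3/2·36.000 + 0 = 54.000
axis y: 2·-15.000 + -2 = -32.000
axis θ: 2·-27.000 + 0 = -54.000

54.000 -32.000 -54.000


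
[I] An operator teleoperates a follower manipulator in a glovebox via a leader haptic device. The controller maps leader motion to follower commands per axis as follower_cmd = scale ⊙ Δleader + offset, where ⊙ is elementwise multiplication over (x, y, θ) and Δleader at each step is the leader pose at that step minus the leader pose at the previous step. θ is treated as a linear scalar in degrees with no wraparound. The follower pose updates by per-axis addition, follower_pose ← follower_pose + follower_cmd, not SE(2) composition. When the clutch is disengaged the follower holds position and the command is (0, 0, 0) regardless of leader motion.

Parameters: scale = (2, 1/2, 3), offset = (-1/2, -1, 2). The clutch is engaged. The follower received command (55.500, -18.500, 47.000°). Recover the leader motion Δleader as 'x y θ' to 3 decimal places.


28.000 -35.000 15.000

axis x: (55.500 − -1/2) / (2) = 28.000
axis y: (-18.500 − -1) / (1/2) = -35.000
axis θ: (47.000 − 2) / (3) = 15.000


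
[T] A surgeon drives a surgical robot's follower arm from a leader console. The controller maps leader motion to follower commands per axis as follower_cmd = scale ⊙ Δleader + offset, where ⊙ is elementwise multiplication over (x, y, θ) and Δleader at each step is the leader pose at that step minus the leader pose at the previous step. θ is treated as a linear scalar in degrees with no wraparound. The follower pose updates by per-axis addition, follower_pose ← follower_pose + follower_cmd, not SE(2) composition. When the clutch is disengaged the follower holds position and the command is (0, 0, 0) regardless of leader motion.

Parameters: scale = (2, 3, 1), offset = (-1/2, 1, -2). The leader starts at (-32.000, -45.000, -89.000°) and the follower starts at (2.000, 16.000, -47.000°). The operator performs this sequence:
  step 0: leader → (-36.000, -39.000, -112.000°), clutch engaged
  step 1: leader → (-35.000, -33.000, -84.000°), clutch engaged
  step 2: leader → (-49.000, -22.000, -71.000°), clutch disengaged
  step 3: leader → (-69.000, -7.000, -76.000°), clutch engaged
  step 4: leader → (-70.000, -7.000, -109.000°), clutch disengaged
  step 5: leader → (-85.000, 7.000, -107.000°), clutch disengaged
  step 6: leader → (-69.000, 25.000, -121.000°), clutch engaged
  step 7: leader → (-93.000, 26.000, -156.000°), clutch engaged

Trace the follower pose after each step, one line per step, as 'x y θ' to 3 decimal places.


-6.500 35.000 -72.000
-5.000 54.000 -46.000
-5.000 54.000 -46.000
-45.500 100.000 -53.000
-45.500 100.000 -53.000
-45.500 100.000 -53.000
-14.000 155.000 -69.000
-62.500 159.000 -106.000

step 0: Δleader=(-4.000, 6.000, -23.000°), engaged; cmd=(-8.500, 19.000, -25.000°) → follower=(-6.500, 35.000, -72.000°)
step 1: Δleader=(1.000, 6.000, 28.000°), engaged; cmd=(1.500, 19.000, 26.000°) → follower=(-5.000, 54.000, -46.000°)
step 2: Δleader=(-14.000, 11.000, 13.000°), disengaged; cmd=(0,0,0) → follower holds at (-5.000, 54.000, -46.000°)
step 3: Δleader=(-20.000, 15.000, -5.000°), engaged; cmd=(-40.500, 46.000, -7.000°) → follower=(-45.500, 100.000, -53.000°)
step 4: Δleader=(-1.000, 0.000, -33.000°), disengaged; cmd=(0,0,0) → follower holds at (-45.500, 100.000, -53.000°)
step 5: Δleader=(-15.000, 14.000, 2.000°), disengaged; cmd=(0,0,0) → follower holds at (-45.500, 100.000, -53.000°)
step 6: Δleader=(16.000, 18.000, -14.000°), engaged; cmd=(31.500, 55.000, -16.000°) → follower=(-14.000, 155.000, -69.000°)
step 7: Δleader=(-24.000, 1.000, -35.000°), engaged; cmd=(-48.500, 4.000, -37.000°) → follower=(-62.500, 159.000, -106.000°)


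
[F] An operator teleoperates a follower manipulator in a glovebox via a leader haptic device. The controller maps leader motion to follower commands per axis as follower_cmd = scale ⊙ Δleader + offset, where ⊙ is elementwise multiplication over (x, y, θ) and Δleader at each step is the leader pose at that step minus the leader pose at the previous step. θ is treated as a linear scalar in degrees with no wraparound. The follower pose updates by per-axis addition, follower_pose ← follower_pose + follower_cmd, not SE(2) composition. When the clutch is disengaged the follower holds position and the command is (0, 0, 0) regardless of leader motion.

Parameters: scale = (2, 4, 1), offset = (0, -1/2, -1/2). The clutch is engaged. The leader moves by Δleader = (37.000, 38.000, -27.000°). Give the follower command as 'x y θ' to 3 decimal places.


axis x: 2·37.000 + 0 = 74.000
axis y: 4·38.000 + -1/2 = 151.500
axis θ: 1·-27.000 + -1/2 = -27.500

74.000 151.500 -27.500


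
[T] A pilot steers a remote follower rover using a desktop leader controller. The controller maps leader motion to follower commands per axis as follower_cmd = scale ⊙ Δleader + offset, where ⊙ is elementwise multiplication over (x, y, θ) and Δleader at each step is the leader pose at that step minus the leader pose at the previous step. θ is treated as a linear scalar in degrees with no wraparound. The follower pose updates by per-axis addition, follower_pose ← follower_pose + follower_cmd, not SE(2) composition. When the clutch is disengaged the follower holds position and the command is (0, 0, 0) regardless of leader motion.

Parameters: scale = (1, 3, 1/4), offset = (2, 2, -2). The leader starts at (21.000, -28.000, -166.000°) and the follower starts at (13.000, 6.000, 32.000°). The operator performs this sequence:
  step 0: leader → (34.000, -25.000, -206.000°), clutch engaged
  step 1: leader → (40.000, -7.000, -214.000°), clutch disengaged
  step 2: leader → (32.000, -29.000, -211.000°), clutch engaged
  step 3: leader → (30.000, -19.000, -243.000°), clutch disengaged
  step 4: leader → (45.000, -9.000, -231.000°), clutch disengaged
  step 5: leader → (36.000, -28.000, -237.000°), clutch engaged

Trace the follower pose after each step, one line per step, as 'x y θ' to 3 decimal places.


step 0: Δleader=(13.000, 3.000, -40.000°), engaged; cmd=(15.000, 11.000, -12.000°) → follower=(28.000, 17.000, 20.000°)
step 1: Δleader=(6.000, 18.000, -8.000°), disengaged; cmd=(0,0,0) → follower holds at (28.000, 17.000, 20.000°)
step 2: Δleader=(-8.000, -22.000, 3.000°), engaged; cmd=(-6.000, -64.000, -1.250°) → follower=(22.000, -47.000, 18.750°)
step 3: Δleader=(-2.000, 10.000, -32.000°), disengaged; cmd=(0,0,0) → follower holds at (22.000, -47.000, 18.750°)
step 4: Δleader=(15.000, 10.000, 12.000°), disengaged; cmd=(0,0,0) → follower holds at (22.000, -47.000, 18.750°)
step 5: Δleader=(-9.000, -19.000, -6.000°), engaged; cmd=(-7.000, -55.000, -3.500°) → follower=(15.000, -102.000, 15.250°)

28.000 17.000 20.000
28.000 17.000 20.000
22.000 -47.000 18.750
22.000 -47.000 18.750
22.000 -47.000 18.750
15.000 -102.000 15.250


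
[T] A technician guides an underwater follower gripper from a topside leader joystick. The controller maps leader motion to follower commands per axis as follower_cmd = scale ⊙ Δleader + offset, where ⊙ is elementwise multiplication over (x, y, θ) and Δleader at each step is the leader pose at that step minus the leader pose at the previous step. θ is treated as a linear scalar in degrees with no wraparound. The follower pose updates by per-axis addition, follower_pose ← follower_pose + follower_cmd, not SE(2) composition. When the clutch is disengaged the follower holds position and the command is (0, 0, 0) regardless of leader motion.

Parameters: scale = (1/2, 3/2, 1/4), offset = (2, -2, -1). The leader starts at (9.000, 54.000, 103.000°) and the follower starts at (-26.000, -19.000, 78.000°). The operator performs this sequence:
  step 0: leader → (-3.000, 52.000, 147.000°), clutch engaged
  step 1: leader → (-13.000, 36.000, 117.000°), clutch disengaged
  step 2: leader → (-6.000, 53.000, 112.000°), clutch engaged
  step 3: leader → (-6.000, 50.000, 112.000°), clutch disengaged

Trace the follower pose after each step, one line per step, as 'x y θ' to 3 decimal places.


-30.000 -24.000 88.000
-30.000 -24.000 88.000
-24.500 -0.500 85.750
-24.500 -0.500 85.750

step 0: Δleader=(-12.000, -2.000, 44.000°), engaged; cmd=(-4.000, -5.000, 10.000°) → follower=(-30.000, -24.000, 88.000°)
step 1: Δleader=(-10.000, -16.000, -30.000°), disengaged; cmd=(0,0,0) → follower holds at (-30.000, -24.000, 88.000°)
step 2: Δleader=(7.000, 17.000, -5.000°), engaged; cmd=(5.500, 23.500, -2.250°) → follower=(-24.500, -0.500, 85.750°)
step 3: Δleader=(0.000, -3.000, 0.000°), disengaged; cmd=(0,0,0) → follower holds at (-24.500, -0.500, 85.750°)
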